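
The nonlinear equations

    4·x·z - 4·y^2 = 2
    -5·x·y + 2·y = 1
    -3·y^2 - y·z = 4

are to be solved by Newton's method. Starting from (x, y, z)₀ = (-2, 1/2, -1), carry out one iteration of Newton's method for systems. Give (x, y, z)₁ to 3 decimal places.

At (-2, 1/2, -1): F = (5.000, 5.000, -4.250).
Jacobian J = [[4·z, -8·y, 4·x], [-5·y, -5·x + 2, 0], [0, -6·y - z, -y]].
At the point, J = [[-4.000, -4.000, -8.000], [-2.500, 12.000, 0.000], [0.000, -2.000, -0.500]] (det J = -11.000).
Solving J·Δ = −F gives Δ = (-33.455, -7.386, 21.045).
Then the next iterate is (x, y, z)₁ = (-35.455, -6.886, 20.045).

(-35.455, -6.886, 20.045)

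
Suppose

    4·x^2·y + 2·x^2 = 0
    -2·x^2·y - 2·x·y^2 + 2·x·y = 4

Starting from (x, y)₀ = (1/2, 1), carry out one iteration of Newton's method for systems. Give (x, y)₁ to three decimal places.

At (1/2, 1): F = (1.500, -4.500).
Jacobian J = [[8·x·y + 4·x, 4·x^2], [-4·x·y - 2·y^2 + 2·y, -2·x^2 - 4·x·y + 2·x]].
At the point, J = [[6.000, 1.000], [-2.000, -1.500]] (det J = -7.000).
Solving J·Δ = −F gives Δ = (0.321, -3.429).
Then the next iterate is (x, y)₁ = (0.821, -2.429).

(0.821, -2.429)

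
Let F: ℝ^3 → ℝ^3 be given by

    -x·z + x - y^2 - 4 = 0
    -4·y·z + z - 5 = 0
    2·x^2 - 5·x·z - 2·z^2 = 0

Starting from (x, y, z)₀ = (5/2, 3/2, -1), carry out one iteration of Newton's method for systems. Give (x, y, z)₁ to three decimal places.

At (5/2, 3/2, -1): F = (-1.250, 0.000, 23.000).
Jacobian J = [[-z + 1, -2·y, -x], [0, -4·z, -4·y + 1], [4·x - 5·z, 0, -5·x - 4·z]].
At the point, J = [[2.000, -3.000, -2.500], [0.000, 4.000, -5.000], [15.000, 0.000, -8.500]] (det J = 307.000).
Solving J·Δ = −F gives Δ = (-2.011, -1.055, -0.844).
Then the next iterate is (x, y, z)₁ = (0.489, 0.445, -1.844).

(0.489, 0.445, -1.844)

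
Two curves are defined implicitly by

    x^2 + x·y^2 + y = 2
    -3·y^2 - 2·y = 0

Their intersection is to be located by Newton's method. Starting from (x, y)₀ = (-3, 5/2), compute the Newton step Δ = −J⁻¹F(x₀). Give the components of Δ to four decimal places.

At (-3, 5/2): F = (-9.2500, -23.7500).
Jacobian J = [[2·x + y^2, 2·x·y + 1], [0, -6·y - 2]].
At the point, J = [[0.2500, -14.0000], [0.0000, -17.0000]] (det J = -4.2500).
Solving J·Δ = −F gives Δ = (-41.2353, -1.3971).

(-41.2353, -1.3971)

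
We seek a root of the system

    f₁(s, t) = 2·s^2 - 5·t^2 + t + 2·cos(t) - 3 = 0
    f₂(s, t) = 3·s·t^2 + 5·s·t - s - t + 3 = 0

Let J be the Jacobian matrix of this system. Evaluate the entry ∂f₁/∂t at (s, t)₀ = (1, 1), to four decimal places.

-10.6829

∂f₁/∂t = -10·t - 2·sin(t) + 1.
At (1, 1) this is -10.6829.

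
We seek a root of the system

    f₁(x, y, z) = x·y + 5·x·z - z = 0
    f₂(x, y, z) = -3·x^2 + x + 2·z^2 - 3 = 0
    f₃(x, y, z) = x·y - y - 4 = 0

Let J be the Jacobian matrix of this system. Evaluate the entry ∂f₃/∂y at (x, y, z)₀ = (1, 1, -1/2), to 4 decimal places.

0.0000

∂f₃/∂y = x - 1.
At (1, 1, -1/2) this is 0.0000.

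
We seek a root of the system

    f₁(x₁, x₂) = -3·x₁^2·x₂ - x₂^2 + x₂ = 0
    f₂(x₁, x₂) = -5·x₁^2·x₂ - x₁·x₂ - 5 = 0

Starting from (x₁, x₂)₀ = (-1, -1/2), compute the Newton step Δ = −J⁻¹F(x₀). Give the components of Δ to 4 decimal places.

(0.8000, -1.6500)

At (-1, -1/2): F = (0.7500, -3.0000).
Jacobian J = [[-6·x₁·x₂, -3·x₁^2 - 2·x₂ + 1], [-10·x₁·x₂ - x₂, -5·x₁^2 - x₁]].
At the point, J = [[-3.0000, -1.0000], [-4.5000, -4.0000]] (det J = 7.5000).
Solving J·Δ = −F gives Δ = (0.8000, -1.6500).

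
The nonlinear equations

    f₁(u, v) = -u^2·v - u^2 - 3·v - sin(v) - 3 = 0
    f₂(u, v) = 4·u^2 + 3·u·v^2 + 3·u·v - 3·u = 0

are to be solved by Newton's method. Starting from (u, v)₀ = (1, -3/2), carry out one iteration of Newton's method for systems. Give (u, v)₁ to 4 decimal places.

(1.2022, -0.7140)

At (1, -3/2): F = (2.997495, 3.2500).
Jacobian J = [[-2·u·v - 2·u, -u^2 - cos(v) - 3], [8·u + 3·v^2 + 3·v - 3, 6·u·v + 3·u]].
At the point, J = [[1.0000, -4.070737], [7.2500, -6.0000]] (det J = 23.512845).
Solving J·Δ = −F gives Δ = (0.2022, 0.7860).
Then the next iterate is (u, v)₁ = (1.2022, -0.7140).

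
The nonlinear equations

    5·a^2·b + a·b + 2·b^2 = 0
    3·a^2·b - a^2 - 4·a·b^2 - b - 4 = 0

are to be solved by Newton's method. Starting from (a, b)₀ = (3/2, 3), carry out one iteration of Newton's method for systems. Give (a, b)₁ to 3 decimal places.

At (3/2, 3): F = (56.250, -43.000).
Jacobian J = [[10·a·b + b, 5·a^2 + a + 4·b], [6·a·b - 2·a - 4·b^2, 3·a^2 - 8·a·b - 1]].
At the point, J = [[48.000, 24.750], [-12.000, -30.250]] (det J = -1155.000).
Solving J·Δ = −F gives Δ = (-0.552, -1.203).
Then the next iterate is (a, b)₁ = (0.948, 1.797).

(0.948, 1.797)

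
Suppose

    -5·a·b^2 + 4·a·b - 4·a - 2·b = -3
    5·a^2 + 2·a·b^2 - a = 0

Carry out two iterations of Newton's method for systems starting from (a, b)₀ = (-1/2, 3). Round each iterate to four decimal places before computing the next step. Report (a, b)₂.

At (-1/2, 3): F = (15.5000, -7.2500).
Jacobian J = [[-5·b^2 + 4·b - 4, -10·a·b + 4·a - 2], [10·a + 2·b^2 - 1, 4·a·b]].
At the point, J = [[-37.0000, 11.0000], [12.0000, -6.0000]] (det J = 90.0000).
Solving J·Δ = −F gives Δ = (0.1472, -0.9139).
Then the next iterate is (a, b)₁ = (-0.3528, 2.0861).
Round to (-0.3528, 2.0861) and repeat: F = (4.971694, -2.095500), J = [[-17.414666, 3.948561], [4.175626, -2.943904]].
Δ = (0.1829, -0.4524), so (a, b)₂ = (-0.1699, 1.6337).

(-0.1699, 1.6337)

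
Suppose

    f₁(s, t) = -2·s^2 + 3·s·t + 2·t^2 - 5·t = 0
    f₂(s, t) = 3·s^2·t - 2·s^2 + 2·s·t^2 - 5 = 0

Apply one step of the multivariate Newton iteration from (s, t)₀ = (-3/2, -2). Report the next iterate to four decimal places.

At (-3/2, -2): F = (22.5000, -35.0000).
Jacobian J = [[-4·s + 3·t, 3·s + 4·t - 5], [6·s·t - 4·s + 2·t^2, 3·s^2 + 4·s·t]].
At the point, J = [[0.0000, -17.5000], [32.0000, 18.7500]] (det J = 560.0000).
Solving J·Δ = −F gives Δ = (0.3404, 1.2857).
Then the next iterate is (s, t)₁ = (-1.1596, -0.7143).

(-1.1596, -0.7143)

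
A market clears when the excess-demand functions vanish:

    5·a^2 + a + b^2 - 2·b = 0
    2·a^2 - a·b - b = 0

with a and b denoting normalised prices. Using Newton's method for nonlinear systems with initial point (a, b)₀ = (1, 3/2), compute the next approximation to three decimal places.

At (1, 3/2): F = (5.250, -1.000).
Jacobian J = [[10·a + 1, 2·b - 2], [4·a - b, -a - 1]].
At the point, J = [[11.000, 1.000], [2.500, -2.000]] (det J = -24.500).
Solving J·Δ = −F gives Δ = (-0.388, -0.985).
Then the next iterate is (a, b)₁ = (0.612, 0.515).

(0.612, 0.515)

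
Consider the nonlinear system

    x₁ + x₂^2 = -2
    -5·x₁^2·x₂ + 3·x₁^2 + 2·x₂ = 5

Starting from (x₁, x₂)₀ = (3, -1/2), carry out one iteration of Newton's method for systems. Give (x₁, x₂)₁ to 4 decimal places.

At (3, -1/2): F = (5.2500, 43.5000).
Jacobian J = [[1, 2·x₂], [-10·x₁·x₂ + 6·x₁, -5·x₁^2 + 2]].
At the point, J = [[1.0000, -1.0000], [33.0000, -43.0000]] (det J = -10.0000).
Solving J·Δ = −F gives Δ = (-18.2250, -12.9750).
Then the next iterate is (x₁, x₂)₁ = (-15.2250, -13.4750).

(-15.2250, -13.4750)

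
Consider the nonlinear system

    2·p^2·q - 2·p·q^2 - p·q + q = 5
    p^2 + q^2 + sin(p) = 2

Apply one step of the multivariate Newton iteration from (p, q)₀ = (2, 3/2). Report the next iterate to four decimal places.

At (2, 3/2): F = (-3.5000, 5.159297).
Jacobian J = [[4·p·q - 2·q^2 - q, 2·p^2 - 4·p·q - p + 1], [2·p + cos(p), 2·q]].
At the point, J = [[6.0000, -5.0000], [3.583853, 3.0000]] (det J = 35.919266).
Solving J·Δ = −F gives Δ = (-0.4259, -1.2110).
Then the next iterate is (p, q)₁ = (1.5741, 0.2890).

(1.5741, 0.2890)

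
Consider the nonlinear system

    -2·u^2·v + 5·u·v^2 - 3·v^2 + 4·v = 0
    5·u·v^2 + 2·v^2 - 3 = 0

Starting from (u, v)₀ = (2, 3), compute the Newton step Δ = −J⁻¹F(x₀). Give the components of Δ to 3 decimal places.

(-1.606, -0.455)

At (2, 3): F = (51.000, 105.000).
Jacobian J = [[-4·u·v + 5·v^2, -2·u^2 + 10·u·v - 6·v + 4], [5·v^2, 10·u·v + 4·v]].
At the point, J = [[21.000, 38.000], [45.000, 72.000]] (det J = -198.000).
Solving J·Δ = −F gives Δ = (-1.606, -0.455).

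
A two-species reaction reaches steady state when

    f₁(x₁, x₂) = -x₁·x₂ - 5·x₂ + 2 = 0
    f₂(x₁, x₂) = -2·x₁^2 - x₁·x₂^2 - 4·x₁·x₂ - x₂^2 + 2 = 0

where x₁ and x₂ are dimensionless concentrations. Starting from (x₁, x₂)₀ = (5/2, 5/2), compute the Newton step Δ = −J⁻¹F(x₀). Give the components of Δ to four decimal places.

(0.2366, -2.3122)

At (5/2, 5/2): F = (-16.7500, -57.3750).
Jacobian J = [[-x₂, -x₁ - 5], [-4·x₁ - x₂^2 - 4·x₂, -2·x₁·x₂ - 4·x₁ - 2·x₂]].
At the point, J = [[-2.5000, -7.5000], [-26.2500, -27.5000]] (det J = -128.1250).
Solving J·Δ = −F gives Δ = (0.2366, -2.3122).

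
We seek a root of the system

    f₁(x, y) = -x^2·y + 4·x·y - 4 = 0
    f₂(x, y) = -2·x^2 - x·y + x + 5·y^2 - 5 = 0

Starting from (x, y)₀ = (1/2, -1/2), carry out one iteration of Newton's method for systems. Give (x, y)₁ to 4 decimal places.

At (1/2, -1/2): F = (-4.8750, -3.5000).
Jacobian J = [[-2·x·y + 4·y, -x^2 + 4·x], [-4·x - y + 1, -x + 10·y]].
At the point, J = [[-1.5000, 1.7500], [-0.5000, -5.5000]] (det J = 9.1250).
Solving J·Δ = −F gives Δ = (-3.6096, -0.3082).
Then the next iterate is (x, y)₁ = (-3.1096, -0.8082).

(-3.1096, -0.8082)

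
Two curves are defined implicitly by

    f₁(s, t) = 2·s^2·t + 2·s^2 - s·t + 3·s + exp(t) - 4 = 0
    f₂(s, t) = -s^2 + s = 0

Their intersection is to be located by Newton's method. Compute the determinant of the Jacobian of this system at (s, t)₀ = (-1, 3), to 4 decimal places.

J = [[4·s·t + 4·s - t + 3, 2·s^2 - s + exp(t)], [-2·s + 1, 0]].
At the point, J = [[-16.0000, 23.085537], [3.0000, 0.0000]].
det J = -69.2566.

-69.2566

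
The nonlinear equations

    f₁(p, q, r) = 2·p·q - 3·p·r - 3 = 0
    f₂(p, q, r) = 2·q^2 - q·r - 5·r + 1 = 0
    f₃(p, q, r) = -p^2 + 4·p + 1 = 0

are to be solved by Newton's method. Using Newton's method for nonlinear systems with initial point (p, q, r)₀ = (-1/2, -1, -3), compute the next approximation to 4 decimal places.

(-0.2500, -0.3636, 0.5909)

At (-1/2, -1, -3): F = (-6.5000, 15.0000, -1.2500).
Jacobian J = [[2·q - 3·r, 2·p, -3·p], [0, 4·q - r, -q - 5], [-2·p + 4, 0, 0]].
At the point, J = [[7.0000, -1.0000, 1.5000], [0.0000, -1.0000, -4.0000], [5.0000, 0.0000, 0.0000]] (det J = 27.5000).
Solving J·Δ = −F gives Δ = (0.2500, 0.6364, 3.5909).
Then the next iterate is (p, q, r)₁ = (-0.2500, -0.3636, 0.5909).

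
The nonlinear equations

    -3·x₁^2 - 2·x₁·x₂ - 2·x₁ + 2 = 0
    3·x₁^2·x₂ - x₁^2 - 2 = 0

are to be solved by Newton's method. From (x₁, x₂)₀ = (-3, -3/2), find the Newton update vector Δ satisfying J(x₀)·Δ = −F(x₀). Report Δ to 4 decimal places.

(1.4190, 0.1730)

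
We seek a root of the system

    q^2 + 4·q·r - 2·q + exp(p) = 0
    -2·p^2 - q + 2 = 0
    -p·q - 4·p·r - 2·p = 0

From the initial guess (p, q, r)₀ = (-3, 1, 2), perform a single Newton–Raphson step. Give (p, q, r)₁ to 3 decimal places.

(-1.598, 0.820, 0.580)

At (-3, 1, 2): F = (7.04979, -17.000, 33.000).
Jacobian J = [[exp(p), 2·q + 4·r - 2, 4·q], [-4·p, -1, 0], [-q - 4·r - 2, -p, -4·p]].
At the point, J = [[0.04979, 8.000, 4.000], [12.000, -1.000, 0.000], [-11.000, 3.000, 12.000]] (det J = -1052.59744).
Solving J·Δ = −F gives Δ = (1.402, -0.180, -1.420).
Then the next iterate is (p, q, r)₁ = (-1.598, 0.820, 0.580).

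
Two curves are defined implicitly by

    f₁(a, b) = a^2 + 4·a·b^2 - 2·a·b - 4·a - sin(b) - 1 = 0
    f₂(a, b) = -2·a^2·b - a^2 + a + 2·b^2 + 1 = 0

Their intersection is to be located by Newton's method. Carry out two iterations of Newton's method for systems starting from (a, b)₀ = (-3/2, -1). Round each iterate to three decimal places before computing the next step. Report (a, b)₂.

At (-3/2, -1): F = (-0.90853, 3.750).
Jacobian J = [[2·a + 4·b^2 - 2·b - 4, 8·a·b - 2·a - cos(b)], [-4·a·b - 2·a + 1, -2·a^2 + 4·b]].
At the point, J = [[-1.000, 14.45970], [-2.000, -8.500]] (det J = 37.41940).
Solving J·Δ = −F gives Δ = (1.243, 0.149).
Then the next iterate is (a, b)₁ = (-0.257, -0.851).
Round to (-0.257, -0.851) and repeat: F = (-0.33590, 2.23777), J = [[0.08480, 1.60442], [0.63917, -3.53610]].
Δ = (-1.813, 0.305), so (a, b)₂ = (-2.070, -0.546).

(-2.070, -0.546)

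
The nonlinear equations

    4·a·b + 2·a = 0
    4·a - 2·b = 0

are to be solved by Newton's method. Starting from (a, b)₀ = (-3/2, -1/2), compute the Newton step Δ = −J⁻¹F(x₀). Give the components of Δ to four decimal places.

(1.2500, 0.0000)

At (-3/2, -1/2): F = (0.0000, -5.0000).
Jacobian J = [[4·b + 2, 4·a], [4, -2]].
At the point, J = [[0.0000, -6.0000], [4.0000, -2.0000]] (det J = 24.0000).
Solving J·Δ = −F gives Δ = (1.2500, 0.0000).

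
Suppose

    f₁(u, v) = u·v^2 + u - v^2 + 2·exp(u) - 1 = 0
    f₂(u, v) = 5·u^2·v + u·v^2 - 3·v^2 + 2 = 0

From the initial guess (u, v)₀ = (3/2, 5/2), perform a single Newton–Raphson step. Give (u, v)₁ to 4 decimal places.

At (3/2, 5/2): F = (12.588378, 20.7500).
Jacobian J = [[v^2 + 2·exp(u) + 1, 2·u·v - 2·v], [10·u·v + v^2, 5·u^2 + 2·u·v - 6·v]].
At the point, J = [[16.213378, 2.5000], [43.7500, 3.7500]] (det J = -48.574832).
Solving J·Δ = −F gives Δ = (-0.0961, -4.4120).
Then the next iterate is (u, v)₁ = (1.4039, -1.9120).

(1.4039, -1.9120)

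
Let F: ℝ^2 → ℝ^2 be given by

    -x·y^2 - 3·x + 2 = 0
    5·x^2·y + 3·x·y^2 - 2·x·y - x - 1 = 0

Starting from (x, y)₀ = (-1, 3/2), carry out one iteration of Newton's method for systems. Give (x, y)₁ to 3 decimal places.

At (-1, 3/2): F = (7.250, 3.750).
Jacobian J = [[-y^2 - 3, -2·x·y], [10·x·y + 3·y^2 - 2·y - 1, 5·x^2 + 6·x·y - 2·x]].
At the point, J = [[-5.250, 3.000], [-12.250, -2.000]] (det J = 47.250).
Solving J·Δ = −F gives Δ = (0.545, -1.463).
Then the next iterate is (x, y)₁ = (-0.455, 0.037).

(-0.455, 0.037)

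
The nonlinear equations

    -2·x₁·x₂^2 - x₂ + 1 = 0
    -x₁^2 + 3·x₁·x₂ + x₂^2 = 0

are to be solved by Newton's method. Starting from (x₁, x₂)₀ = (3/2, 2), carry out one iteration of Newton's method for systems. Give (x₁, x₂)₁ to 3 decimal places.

(2.509, 0.379)

At (3/2, 2): F = (-13.000, 10.750).
Jacobian J = [[-2·x₂^2, -4·x₁·x₂ - 1], [-2·x₁ + 3·x₂, 3·x₁ + 2·x₂]].
At the point, J = [[-8.000, -13.000], [3.000, 8.500]] (det J = -29.000).
Solving J·Δ = −F gives Δ = (1.009, -1.621).
Then the next iterate is (x₁, x₂)₁ = (2.509, 0.379).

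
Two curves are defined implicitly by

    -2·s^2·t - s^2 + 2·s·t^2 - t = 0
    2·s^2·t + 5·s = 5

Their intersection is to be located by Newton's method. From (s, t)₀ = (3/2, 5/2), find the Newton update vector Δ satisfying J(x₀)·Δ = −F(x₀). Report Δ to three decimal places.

At (3/2, 5/2): F = (2.750, 13.750).
Jacobian J = [[-4·s·t - 2·s + 2·t^2, -2·s^2 + 4·s·t - 1], [4·s·t + 5, 2·s^2]].
At the point, J = [[-5.500, 9.500], [20.000, 4.500]] (det J = -214.750).
Solving J·Δ = −F gives Δ = (-0.551, -0.608).

(-0.551, -0.608)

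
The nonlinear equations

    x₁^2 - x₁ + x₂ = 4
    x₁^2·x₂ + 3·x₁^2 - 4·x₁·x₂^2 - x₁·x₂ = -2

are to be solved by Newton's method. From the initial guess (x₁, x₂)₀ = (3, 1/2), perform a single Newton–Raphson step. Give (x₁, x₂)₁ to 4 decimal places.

At (3, 1/2): F = (2.5000, 29.0000).
Jacobian J = [[2·x₁ - 1, 1], [2·x₁·x₂ + 6·x₁ - 4·x₂^2 - x₂, x₁^2 - 8·x₁·x₂ - x₁]].
At the point, J = [[5.0000, 1.0000], [19.5000, -6.0000]] (det J = -49.5000).
Solving J·Δ = −F gives Δ = (-0.8889, 1.9444).
Then the next iterate is (x₁, x₂)₁ = (2.1111, 2.4444).

(2.1111, 2.4444)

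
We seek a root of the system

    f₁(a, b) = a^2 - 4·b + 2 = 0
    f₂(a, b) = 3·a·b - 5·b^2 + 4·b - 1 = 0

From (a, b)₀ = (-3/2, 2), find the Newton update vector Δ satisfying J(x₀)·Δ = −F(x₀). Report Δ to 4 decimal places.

(0.1301, -1.0351)

At (-3/2, 2): F = (-3.7500, -22.0000).
Jacobian J = [[2·a, -4], [3·b, 3·a - 10·b + 4]].
At the point, J = [[-3.0000, -4.0000], [6.0000, -20.5000]] (det J = 85.5000).
Solving J·Δ = −F gives Δ = (0.1301, -1.0351).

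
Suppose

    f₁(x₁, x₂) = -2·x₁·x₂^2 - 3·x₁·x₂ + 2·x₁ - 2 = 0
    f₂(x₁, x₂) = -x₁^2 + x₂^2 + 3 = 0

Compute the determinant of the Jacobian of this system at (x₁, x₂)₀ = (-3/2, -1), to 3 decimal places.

J = [[-2·x₂^2 - 3·x₂ + 2, -4·x₁·x₂ - 3·x₁], [-2·x₁, 2·x₂]].
At the point, J = [[3.000, -1.500], [3.000, -2.000]].
det J = -1.500.

-1.500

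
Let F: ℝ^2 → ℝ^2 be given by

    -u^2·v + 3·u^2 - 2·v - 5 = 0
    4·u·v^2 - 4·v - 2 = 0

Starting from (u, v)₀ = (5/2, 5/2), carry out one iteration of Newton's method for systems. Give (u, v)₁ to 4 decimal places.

At (5/2, 5/2): F = (-6.8750, 50.5000).
Jacobian J = [[-2·u·v + 6·u, -u^2 - 2], [4·v^2, 8·u·v - 4]].
At the point, J = [[2.5000, -8.2500], [25.0000, 46.0000]] (det J = 321.2500).
Solving J·Δ = −F gives Δ = (-0.3125, -0.9280).
Then the next iterate is (u, v)₁ = (2.1875, 1.5720).

(2.1875, 1.5720)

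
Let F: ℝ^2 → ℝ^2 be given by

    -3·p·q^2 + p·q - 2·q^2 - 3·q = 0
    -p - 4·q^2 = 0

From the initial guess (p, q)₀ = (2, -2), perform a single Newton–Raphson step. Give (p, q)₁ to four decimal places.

At (2, -2): F = (-30.0000, -18.0000).
Jacobian J = [[-3·q^2 + q, -6·p·q + p - 4·q - 3], [-1, -8·q]].
At the point, J = [[-14.0000, 31.0000], [-1.0000, 16.0000]] (det J = -193.0000).
Solving J·Δ = −F gives Δ = (0.4041, 1.1503).
Then the next iterate is (p, q)₁ = (2.4041, -0.8497).

(2.4041, -0.8497)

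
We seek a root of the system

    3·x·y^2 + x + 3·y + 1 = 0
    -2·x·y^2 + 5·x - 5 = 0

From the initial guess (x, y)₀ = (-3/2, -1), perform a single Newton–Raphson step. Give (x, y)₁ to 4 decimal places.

At (-3/2, -1): F = (-8.0000, -9.5000).
Jacobian J = [[3·y^2 + 1, 6·x·y + 3], [-2·y^2 + 5, -4·x·y]].
At the point, J = [[4.0000, 12.0000], [3.0000, -6.0000]] (det J = -60.0000).
Solving J·Δ = −F gives Δ = (2.7000, -0.2333).
Then the next iterate is (x, y)₁ = (1.2000, -1.2333).

(1.2000, -1.2333)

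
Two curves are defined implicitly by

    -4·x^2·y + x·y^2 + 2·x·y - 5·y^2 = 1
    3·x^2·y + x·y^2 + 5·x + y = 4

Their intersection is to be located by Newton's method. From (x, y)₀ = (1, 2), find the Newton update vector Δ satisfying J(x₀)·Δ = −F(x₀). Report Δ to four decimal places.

At (1, 2): F = (-21.0000, 13.0000).
Jacobian J = [[-8·x·y + y^2 + 2·y, -4·x^2 + 2·x·y + 2·x - 10·y], [6·x·y + y^2 + 5, 3·x^2 + 2·x·y + 1]].
At the point, J = [[-8.0000, -18.0000], [21.0000, 8.0000]] (det J = 314.0000).
Solving J·Δ = −F gives Δ = (-0.2102, -1.0732).

(-0.2102, -1.0732)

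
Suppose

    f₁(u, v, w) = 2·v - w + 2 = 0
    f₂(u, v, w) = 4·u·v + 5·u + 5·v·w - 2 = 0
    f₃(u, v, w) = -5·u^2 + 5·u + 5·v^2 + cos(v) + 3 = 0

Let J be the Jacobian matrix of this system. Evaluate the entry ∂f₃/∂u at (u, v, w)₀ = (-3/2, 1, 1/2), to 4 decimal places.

20.0000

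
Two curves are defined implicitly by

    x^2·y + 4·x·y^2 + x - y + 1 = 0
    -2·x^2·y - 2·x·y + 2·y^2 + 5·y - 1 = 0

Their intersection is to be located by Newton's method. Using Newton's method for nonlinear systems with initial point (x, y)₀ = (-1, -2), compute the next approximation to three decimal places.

At (-1, -2): F = (-16.000, -3.000).
Jacobian J = [[2·x·y + 4·y^2 + 1, x^2 + 8·x·y - 1], [-4·x·y - 2·y, -2·x^2 - 2·x + 4·y + 5]].
At the point, J = [[21.000, 16.000], [-4.000, -3.000]] (det J = 1.000).
Solving J·Δ = −F gives Δ = (-96.000, 127.000).
Then the next iterate is (x, y)₁ = (-97.000, 125.000).

(-97.000, 125.000)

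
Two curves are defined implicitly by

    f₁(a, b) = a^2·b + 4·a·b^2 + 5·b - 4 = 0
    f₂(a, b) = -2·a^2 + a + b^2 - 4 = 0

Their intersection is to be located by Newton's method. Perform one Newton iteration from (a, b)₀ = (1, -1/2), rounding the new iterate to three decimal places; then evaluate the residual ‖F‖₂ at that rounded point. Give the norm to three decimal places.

25.188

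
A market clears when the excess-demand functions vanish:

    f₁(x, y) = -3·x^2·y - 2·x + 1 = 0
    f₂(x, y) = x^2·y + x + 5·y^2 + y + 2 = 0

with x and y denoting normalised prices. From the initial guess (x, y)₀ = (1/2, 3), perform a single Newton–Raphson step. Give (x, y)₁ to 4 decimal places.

At (1/2, 3): F = (-2.2500, 51.2500).
Jacobian J = [[-6·x·y - 2, -3·x^2], [2·x·y + 1, x^2 + 10·y + 1]].
At the point, J = [[-11.0000, -0.7500], [4.0000, 31.2500]] (det J = -340.7500).
Solving J·Δ = −F gives Δ = (-0.0935, -1.6280).
Then the next iterate is (x, y)₁ = (0.4065, 1.3720).

(0.4065, 1.3720)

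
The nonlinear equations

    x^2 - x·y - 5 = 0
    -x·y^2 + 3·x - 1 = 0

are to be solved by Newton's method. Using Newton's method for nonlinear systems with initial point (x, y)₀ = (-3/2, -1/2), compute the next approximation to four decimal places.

(33.0000, 59.3333)

At (-3/2, -1/2): F = (-3.5000, -5.1250).
Jacobian J = [[2·x - y, -x], [-y^2 + 3, -2·x·y]].
At the point, J = [[-2.5000, 1.5000], [2.7500, -1.5000]] (det J = -0.3750).
Solving J·Δ = −F gives Δ = (34.5000, 59.8333).
Then the next iterate is (x, y)₁ = (33.0000, 59.3333).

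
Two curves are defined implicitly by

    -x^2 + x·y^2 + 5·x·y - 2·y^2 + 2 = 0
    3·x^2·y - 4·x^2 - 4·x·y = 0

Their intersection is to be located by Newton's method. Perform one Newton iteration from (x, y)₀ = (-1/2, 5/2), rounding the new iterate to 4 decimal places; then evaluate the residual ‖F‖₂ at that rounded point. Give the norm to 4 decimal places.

5.1560

At (-1/2, 5/2): F = (-20.1250, 5.8750).
Jacobian J = [[-2·x + y^2 + 5·y, 2·x·y + 5·x - 4·y], [6·x·y - 8·x - 4·y, 3·x^2 - 4·x]].
At the point, J = [[19.7500, -15.0000], [-13.5000, 2.7500]] (det J = -148.1875).
Solving J·Δ = −F gives Δ = (0.2212, -1.0504).
Then the next iterate is (x, y)₁ = (-0.2788, 1.4496).
Re-evaluating at (-0.2788, 1.4496): F = (-4.887006, 1.643706), so ‖F‖₂ = 5.1560.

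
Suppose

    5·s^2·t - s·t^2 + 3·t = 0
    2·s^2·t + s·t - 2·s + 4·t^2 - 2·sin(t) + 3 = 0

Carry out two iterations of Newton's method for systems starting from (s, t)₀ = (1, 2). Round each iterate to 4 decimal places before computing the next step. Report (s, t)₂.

(-0.0781, 0.5158)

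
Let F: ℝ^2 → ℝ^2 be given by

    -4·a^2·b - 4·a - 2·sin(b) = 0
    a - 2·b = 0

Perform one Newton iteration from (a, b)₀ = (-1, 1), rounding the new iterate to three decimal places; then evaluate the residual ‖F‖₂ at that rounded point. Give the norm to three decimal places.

281.753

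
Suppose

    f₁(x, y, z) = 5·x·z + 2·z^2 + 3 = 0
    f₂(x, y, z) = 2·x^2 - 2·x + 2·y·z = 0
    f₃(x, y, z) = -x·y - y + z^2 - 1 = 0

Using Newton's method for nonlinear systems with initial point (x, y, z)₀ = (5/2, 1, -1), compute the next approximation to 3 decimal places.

(1.514, 0.109, -0.698)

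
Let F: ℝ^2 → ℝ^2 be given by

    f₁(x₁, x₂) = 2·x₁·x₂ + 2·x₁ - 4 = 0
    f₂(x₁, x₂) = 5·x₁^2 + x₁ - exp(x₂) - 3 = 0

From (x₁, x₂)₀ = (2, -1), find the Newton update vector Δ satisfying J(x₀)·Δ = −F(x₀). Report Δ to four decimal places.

(-0.8697, 1.0000)

At (2, -1): F = (-4.0000, 18.632121).
Jacobian J = [[2·x₂ + 2, 2·x₁], [10·x₁ + 1, -exp(x₂)]].
At the point, J = [[0.0000, 4.0000], [21.0000, -0.367879]] (det J = -84.0000).
Solving J·Δ = −F gives Δ = (-0.8697, 1.0000).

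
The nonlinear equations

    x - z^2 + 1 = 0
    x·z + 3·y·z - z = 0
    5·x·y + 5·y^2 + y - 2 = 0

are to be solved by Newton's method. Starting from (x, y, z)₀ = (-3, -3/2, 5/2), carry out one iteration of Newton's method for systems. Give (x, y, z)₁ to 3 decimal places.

At (-3, -3/2, 5/2): F = (-8.250, -21.250, 30.250).
Jacobian J = [[1, 0, -2·z], [z, 3·z, x + 3·y - 1], [5·y, 5·x + 10·y + 1, 0]].
At the point, J = [[1.000, 0.000, -5.000], [2.500, 7.500, -8.500], [-7.500, -29.000, 0.000]] (det J = -165.250).
Solving J·Δ = −F gives Δ = (0.525, 0.907, -1.545).
Then the next iterate is (x, y, z)₁ = (-2.475, -0.593, 0.955).

(-2.475, -0.593, 0.955)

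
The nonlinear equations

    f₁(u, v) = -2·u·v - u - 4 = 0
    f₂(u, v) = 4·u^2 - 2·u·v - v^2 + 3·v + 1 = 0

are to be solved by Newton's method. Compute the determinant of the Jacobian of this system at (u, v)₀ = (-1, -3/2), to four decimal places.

26.0000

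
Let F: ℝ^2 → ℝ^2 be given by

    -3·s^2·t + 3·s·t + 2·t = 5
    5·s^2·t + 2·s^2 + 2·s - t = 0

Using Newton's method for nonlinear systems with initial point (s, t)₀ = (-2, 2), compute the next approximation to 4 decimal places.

At (-2, 2): F = (-37.0000, 42.0000).
Jacobian J = [[-6·s·t + 3·t, -3·s^2 + 3·s + 2], [10·s·t + 4·s + 2, 5·s^2 - 1]].
At the point, J = [[30.0000, -16.0000], [-46.0000, 19.0000]] (det J = -166.0000).
Solving J·Δ = −F gives Δ = (-0.1867, -2.6627).
Then the next iterate is (s, t)₁ = (-2.1867, -0.6627).

(-2.1867, -0.6627)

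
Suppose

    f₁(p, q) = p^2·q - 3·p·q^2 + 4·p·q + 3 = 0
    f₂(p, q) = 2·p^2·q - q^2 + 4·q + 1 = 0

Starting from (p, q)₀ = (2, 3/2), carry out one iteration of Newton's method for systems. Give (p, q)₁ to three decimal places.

At (2, 3/2): F = (7.500, 16.750).
Jacobian J = [[2·p·q - 3·q^2 + 4·q, p^2 - 6·p·q + 4·p], [4·p·q, 2·p^2 - 2·q + 4]].
At the point, J = [[5.250, -6.000], [12.000, 9.000]] (det J = 119.250).
Solving J·Δ = −F gives Δ = (-1.409, 0.017).
Then the next iterate is (p, q)₁ = (0.591, 1.517).

(0.591, 1.517)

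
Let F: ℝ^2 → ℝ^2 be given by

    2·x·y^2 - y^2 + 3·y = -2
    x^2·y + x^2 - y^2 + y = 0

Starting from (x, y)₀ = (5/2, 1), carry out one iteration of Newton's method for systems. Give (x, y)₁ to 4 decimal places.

(1.5930, 0.3467)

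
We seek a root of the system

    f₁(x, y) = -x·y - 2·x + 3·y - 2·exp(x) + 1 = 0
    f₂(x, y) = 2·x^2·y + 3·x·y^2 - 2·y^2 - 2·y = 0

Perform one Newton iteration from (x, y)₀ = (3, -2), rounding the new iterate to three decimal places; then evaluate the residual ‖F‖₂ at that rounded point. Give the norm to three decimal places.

At (3, -2): F = (-45.17107, -4.000).
Jacobian J = [[-y - 2·exp(x) - 2, -x + 3], [4·x·y + 3·y^2, 2·x^2 + 6·x·y - 4·y - 2]].
At the point, J = [[-40.17107, 0.000], [-12.000, -12.000]] (det J = 482.05289).
Solving J·Δ = −F gives Δ = (-1.124, 0.791).
Then the next iterate is (x, y)₁ = (1.876, -1.209).
Re-evaluating at (1.876, -1.209): F = (-17.16560, -0.78887), so ‖F‖₂ = 17.184.

17.184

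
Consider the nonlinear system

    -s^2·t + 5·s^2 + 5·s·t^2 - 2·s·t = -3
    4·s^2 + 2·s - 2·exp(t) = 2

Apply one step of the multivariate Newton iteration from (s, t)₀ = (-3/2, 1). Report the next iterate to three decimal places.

(-2.155, 1.940)

At (-3/2, 1): F = (7.500, -1.43656).
Jacobian J = [[-2·s·t + 10·s + 5·t^2 - 2·t, -s^2 + 10·s·t - 2·s], [8·s + 2, -2·exp(t)]].
At the point, J = [[-9.000, -14.250], [-10.000, -5.43656]] (det J = -93.57093).
Solving J·Δ = −F gives Δ = (-0.655, 0.940).
Then the next iterate is (s, t)₁ = (-2.155, 1.940).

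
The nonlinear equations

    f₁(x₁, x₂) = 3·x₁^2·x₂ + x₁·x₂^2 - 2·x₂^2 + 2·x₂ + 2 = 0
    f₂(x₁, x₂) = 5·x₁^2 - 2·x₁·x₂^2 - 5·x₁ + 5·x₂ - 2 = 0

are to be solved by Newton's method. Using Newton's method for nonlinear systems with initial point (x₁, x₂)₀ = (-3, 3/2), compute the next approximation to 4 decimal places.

(-22.5846, -35.5692)

At (-3, 3/2): F = (34.2500, 79.0000).
Jacobian J = [[6·x₁·x₂ + x₂^2, 3·x₁^2 + 2·x₁·x₂ - 4·x₂ + 2], [10·x₁ - 2·x₂^2 - 5, -4·x₁·x₂ + 5]].
At the point, J = [[-24.7500, 14.0000], [-39.5000, 23.0000]] (det J = -16.2500).
Solving J·Δ = −F gives Δ = (-19.5846, -37.0692).
Then the next iterate is (x₁, x₂)₁ = (-22.5846, -35.5692).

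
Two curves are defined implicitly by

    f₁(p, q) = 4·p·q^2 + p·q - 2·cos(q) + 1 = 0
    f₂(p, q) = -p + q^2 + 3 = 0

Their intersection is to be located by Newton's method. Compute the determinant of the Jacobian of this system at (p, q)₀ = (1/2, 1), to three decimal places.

16.183

J = [[4·q^2 + q, 8·p·q + p + 2·sin(q)], [-1, 2·q]].
At the point, J = [[5.000, 6.18294], [-1.000, 2.000]].
det J = 16.183.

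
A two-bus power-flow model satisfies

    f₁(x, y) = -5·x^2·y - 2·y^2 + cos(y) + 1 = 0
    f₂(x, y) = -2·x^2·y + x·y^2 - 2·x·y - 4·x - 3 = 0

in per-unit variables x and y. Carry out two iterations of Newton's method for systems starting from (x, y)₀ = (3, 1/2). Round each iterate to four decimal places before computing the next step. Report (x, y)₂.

(-0.4330, 1.3028)

At (3, 1/2): F = (-21.122417, -26.2500).
Jacobian J = [[-10·x·y, -5·x^2 - 4·y - sin(y)], [-4·x·y + y^2 - 2·y - 4, -2·x^2 + 2·x·y - 2·x]].
At the point, J = [[-15.0000, -47.479426], [-10.7500, -21.0000]] (det J = -195.403825).
Solving J·Δ = −F gives Δ = (-4.1082, 0.8530).
Then the next iterate is (x, y)₁ = (-1.1082, 1.3530).
Round to (-1.1082, 1.3530) and repeat: F = (-10.753285, -0.920350), J = [[14.993946, -12.528912], [1.122187, -3.238604]].
Δ = (0.6752, -0.0502), so (x, y)₂ = (-0.4330, 1.3028).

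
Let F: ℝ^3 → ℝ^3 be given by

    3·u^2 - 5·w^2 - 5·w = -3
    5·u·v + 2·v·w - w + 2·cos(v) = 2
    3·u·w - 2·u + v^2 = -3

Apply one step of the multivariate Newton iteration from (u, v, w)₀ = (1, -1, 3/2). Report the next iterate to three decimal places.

At (1, -1, 3/2): F = (-12.750, -10.41940, 6.500).
Jacobian J = [[6·u, 0, -10·w - 5], [5·v, 5·u + 2·w - 2·sin(v), 2·v - 1], [3·w - 2, 2·v, 3·u]].
At the point, J = [[6.000, 0.000, -20.000], [-5.000, 9.68294, -3.000], [2.500, -2.000, 3.000]] (det J = 422.44005).
Solving J·Δ = −F gives Δ = (-1.298, 0.088, -1.027).
Then the next iterate is (u, v, w)₁ = (-0.298, -0.912, 0.473).

(-0.298, -0.912, 0.473)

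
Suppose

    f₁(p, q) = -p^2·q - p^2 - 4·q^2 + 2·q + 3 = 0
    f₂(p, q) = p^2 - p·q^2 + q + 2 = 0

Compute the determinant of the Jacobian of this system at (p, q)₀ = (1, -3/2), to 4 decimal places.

J = [[-2·p·q - 2·p, -p^2 - 8·q + 2], [2·p - q^2, -2·p·q + 1]].
At the point, J = [[1.0000, 13.0000], [-0.2500, 4.0000]].
det J = 7.2500.

7.2500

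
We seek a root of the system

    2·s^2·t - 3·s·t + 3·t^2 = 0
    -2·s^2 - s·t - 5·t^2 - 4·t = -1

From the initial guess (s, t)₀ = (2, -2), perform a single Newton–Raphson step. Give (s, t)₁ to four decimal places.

(1.8100, -1.0100)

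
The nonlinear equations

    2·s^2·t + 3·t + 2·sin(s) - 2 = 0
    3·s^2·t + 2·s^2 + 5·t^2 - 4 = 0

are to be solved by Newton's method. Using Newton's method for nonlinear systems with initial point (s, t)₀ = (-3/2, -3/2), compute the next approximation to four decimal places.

(-0.6373, -0.5188)

At (-3/2, -3/2): F = (-15.244990, 1.6250).
Jacobian J = [[4·s·t + 2·cos(s), 2·s^2 + 3], [6·s·t + 4·s, 3·s^2 + 10·t]].
At the point, J = [[9.141474, 7.5000], [7.5000, -8.2500]] (det J = -131.667164).
Solving J·Δ = −F gives Δ = (0.8627, 0.9812).
Then the next iterate is (s, t)₁ = (-0.6373, -0.5188).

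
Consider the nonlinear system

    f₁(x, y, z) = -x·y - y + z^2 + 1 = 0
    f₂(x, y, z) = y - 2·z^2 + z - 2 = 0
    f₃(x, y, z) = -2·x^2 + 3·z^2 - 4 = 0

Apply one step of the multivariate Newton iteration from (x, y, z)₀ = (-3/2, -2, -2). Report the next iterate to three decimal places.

At (-3/2, -2, -2): F = (4.000, -14.000, 3.500).
Jacobian J = [[-y, -x - 1, 2·z], [0, 1, -4·z + 1], [-4·x, 0, 6·z]].
At the point, J = [[2.000, 0.500, -4.000], [0.000, 1.000, 9.000], [6.000, 0.000, -12.000]] (det J = 27.000).
Solving J·Δ = −F gives Δ = (3.787, -5.667, 2.185).
Then the next iterate is (x, y, z)₁ = (2.287, -7.667, 0.185).

(2.287, -7.667, 0.185)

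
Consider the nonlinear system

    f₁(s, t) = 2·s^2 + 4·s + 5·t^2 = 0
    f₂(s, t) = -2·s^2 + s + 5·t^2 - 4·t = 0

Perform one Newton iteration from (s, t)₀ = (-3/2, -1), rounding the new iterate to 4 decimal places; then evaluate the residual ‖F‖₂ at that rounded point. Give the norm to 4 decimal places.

0.6935

At (-3/2, -1): F = (3.5000, 3.0000).
Jacobian J = [[4·s + 4, 10·t], [-4·s + 1, 10·t - 4]].
At the point, J = [[-2.0000, -10.0000], [7.0000, -14.0000]] (det J = 98.0000).
Solving J·Δ = −F gives Δ = (0.1939, 0.3112).
Then the next iterate is (s, t)₁ = (-1.3061, -0.6888).
Re-evaluating at (-1.3061, -0.6888): F = (0.559622, 0.409533), so ‖F‖₂ = 0.6935.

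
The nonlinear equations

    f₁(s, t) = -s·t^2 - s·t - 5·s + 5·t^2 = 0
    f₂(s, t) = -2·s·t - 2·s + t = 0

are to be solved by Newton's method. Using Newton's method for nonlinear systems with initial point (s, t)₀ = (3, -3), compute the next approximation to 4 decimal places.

(2.3478, -1.7217)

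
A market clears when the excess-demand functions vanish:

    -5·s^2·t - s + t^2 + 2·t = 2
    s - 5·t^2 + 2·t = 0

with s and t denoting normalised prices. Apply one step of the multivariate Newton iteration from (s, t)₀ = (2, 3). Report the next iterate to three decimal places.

(1.460, 1.659)

At (2, 3): F = (-49.000, -37.000).
Jacobian J = [[-10·s·t - 1, -5·s^2 + 2·t + 2], [1, -10·t + 2]].
At the point, J = [[-61.000, -12.000], [1.000, -28.000]] (det J = 1720.000).
Solving J·Δ = −F gives Δ = (-0.540, -1.341).
Then the next iterate is (s, t)₁ = (1.460, 1.659).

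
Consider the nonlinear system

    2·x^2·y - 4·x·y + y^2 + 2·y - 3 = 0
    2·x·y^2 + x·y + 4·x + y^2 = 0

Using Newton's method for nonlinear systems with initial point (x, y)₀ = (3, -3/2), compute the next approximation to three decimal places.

(2.374, -0.452)

At (3, -3/2): F = (-12.750, 23.250).
Jacobian J = [[4·x·y - 4·y, 2·x^2 - 4·x + 2·y + 2], [2·y^2 + y + 4, 4·x·y + x + 2·y]].
At the point, J = [[-12.000, 5.000], [7.000, -18.000]] (det J = 181.000).
Solving J·Δ = −F gives Δ = (-0.626, 1.048).
Then the next iterate is (x, y)₁ = (2.374, -0.452).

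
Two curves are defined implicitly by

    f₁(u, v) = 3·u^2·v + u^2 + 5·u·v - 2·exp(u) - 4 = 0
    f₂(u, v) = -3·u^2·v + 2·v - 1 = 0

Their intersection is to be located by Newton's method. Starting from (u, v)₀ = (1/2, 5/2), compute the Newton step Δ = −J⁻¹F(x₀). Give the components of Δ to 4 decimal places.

(0.1195, -0.9827)

At (1/2, 5/2): F = (1.077557, 2.1250).
Jacobian J = [[6·u·v + 2·u + 5·v - 2·exp(u), 3·u^2 + 5·u], [-6·u·v, -3·u^2 + 2]].
At the point, J = [[17.702557, 3.2500], [-7.5000, 1.2500]] (det J = 46.503197).
Solving J·Δ = −F gives Δ = (0.1195, -0.9827).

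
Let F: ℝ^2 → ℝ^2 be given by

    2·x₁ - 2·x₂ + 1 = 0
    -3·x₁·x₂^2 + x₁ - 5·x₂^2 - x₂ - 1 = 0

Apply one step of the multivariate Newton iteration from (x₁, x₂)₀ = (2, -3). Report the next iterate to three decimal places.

(-4.731, -4.231)

At (2, -3): F = (11.000, -95.000).
Jacobian J = [[2, -2], [-3·x₂^2 + 1, -6·x₁·x₂ - 10·x₂ - 1]].
At the point, J = [[2.000, -2.000], [-26.000, 65.000]] (det J = 78.000).
Solving J·Δ = −F gives Δ = (-6.731, -1.231).
Then the next iterate is (x₁, x₂)₁ = (-4.731, -4.231).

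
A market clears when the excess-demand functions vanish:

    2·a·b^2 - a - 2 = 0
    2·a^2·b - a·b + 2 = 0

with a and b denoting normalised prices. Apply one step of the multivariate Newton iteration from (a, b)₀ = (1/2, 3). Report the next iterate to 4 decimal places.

(-0.1667, 3.8056)

At (1/2, 3): F = (6.5000, 2.0000).
Jacobian J = [[2·b^2 - 1, 4·a·b], [4·a·b - b, 2·a^2 - a]].
At the point, J = [[17.0000, 6.0000], [3.0000, 0.0000]] (det J = -18.0000).
Solving J·Δ = −F gives Δ = (-0.6667, 0.8056).
Then the next iterate is (a, b)₁ = (-0.1667, 3.8056).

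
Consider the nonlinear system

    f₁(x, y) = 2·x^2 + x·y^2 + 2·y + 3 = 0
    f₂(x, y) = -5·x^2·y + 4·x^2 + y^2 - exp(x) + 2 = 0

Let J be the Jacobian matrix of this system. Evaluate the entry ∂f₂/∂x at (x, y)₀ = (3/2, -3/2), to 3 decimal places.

∂f₂/∂x = -10·x·y + 8·x - exp(x).
At (3/2, -3/2) this is 30.018.

30.018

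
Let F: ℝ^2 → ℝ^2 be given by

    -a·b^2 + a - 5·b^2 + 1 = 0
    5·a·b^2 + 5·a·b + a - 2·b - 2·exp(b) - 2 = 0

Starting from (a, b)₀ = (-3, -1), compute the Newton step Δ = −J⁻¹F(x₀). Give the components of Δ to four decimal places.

At (-3, -1): F = (-4.0000, -3.735759).
Jacobian J = [[-b^2 + 1, -2·a·b - 10·b], [5·b^2 + 5·b + 1, 10·a·b + 5·a - 2·exp(b) - 2]].
At the point, J = [[0.0000, 4.0000], [1.0000, 12.264241]] (det J = -4.0000).
Solving J·Δ = −F gives Δ = (-8.5285, 1.0000).

(-8.5285, 1.0000)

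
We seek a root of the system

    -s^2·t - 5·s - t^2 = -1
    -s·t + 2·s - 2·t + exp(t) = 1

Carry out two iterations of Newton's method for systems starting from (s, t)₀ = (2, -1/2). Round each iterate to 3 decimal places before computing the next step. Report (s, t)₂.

(0.429, 1.085)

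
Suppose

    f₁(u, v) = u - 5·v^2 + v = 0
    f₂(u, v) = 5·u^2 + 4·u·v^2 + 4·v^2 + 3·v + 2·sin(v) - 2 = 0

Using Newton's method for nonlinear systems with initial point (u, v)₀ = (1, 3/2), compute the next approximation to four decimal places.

(0.4970, 0.8391)

At (1, 3/2): F = (-8.7500, 27.494990).
Jacobian J = [[1, -10·v + 1], [10·u + 4·v^2, 8·u·v + 8·v + 2·cos(v) + 3]].
At the point, J = [[1.0000, -14.0000], [19.0000, 27.141474]] (det J = 293.141474).
Solving J·Δ = −F gives Δ = (-0.5030, -0.6609).
Then the next iterate is (u, v)₁ = (0.4970, 0.8391).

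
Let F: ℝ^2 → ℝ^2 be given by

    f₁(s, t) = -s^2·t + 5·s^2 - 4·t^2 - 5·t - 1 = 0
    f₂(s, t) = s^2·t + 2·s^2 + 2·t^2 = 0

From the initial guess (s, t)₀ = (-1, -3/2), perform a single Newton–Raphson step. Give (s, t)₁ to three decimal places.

At (-1, -3/2): F = (4.000, 5.000).
Jacobian J = [[-2·s·t + 10·s, -s^2 - 8·t - 5], [2·s·t + 4·s, s^2 + 4·t]].
At the point, J = [[-13.000, 6.000], [-1.000, -5.000]] (det J = 71.000).
Solving J·Δ = −F gives Δ = (0.704, 0.859).
Then the next iterate is (s, t)₁ = (-0.296, -0.641).

(-0.296, -0.641)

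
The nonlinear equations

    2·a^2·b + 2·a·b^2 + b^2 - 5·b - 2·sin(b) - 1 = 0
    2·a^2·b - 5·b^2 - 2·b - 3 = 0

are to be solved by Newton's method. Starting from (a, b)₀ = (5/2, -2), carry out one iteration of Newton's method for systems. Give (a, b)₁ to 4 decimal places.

At (5/2, -2): F = (9.818595, -44.0000).
Jacobian J = [[4·a·b + 2·b^2, 2·a^2 + 4·a·b + 2·b - 2·cos(b) - 5], [4·a·b, 2·a^2 - 10·b - 2]].
At the point, J = [[-12.0000, -15.667706], [-20.0000, 30.5000]] (det J = -679.354127).
Solving J·Δ = −F gives Δ = (-0.5739, 1.0663).
Then the next iterate is (a, b)₁ = (1.9261, -0.9337).

(1.9261, -0.9337)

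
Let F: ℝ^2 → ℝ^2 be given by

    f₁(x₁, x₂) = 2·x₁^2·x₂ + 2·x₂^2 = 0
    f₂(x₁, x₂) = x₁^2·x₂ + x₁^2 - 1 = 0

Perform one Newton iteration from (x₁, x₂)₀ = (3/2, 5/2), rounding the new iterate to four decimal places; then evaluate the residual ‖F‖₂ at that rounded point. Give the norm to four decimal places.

6.5706

At (3/2, 5/2): F = (23.7500, 6.8750).
Jacobian J = [[4·x₁·x₂, 2·x₁^2 + 4·x₂], [2·x₁·x₂ + 2·x₁, x₁^2]].
At the point, J = [[15.0000, 14.5000], [10.5000, 2.2500]] (det J = -118.5000).
Solving J·Δ = −F gives Δ = (-0.3903, -1.2342).
Then the next iterate is (x₁, x₂)₁ = (1.1097, 1.2658).
Re-evaluating at (1.1097, 1.2658): F = (6.321998, 1.790183), so ‖F‖₂ = 6.5706.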